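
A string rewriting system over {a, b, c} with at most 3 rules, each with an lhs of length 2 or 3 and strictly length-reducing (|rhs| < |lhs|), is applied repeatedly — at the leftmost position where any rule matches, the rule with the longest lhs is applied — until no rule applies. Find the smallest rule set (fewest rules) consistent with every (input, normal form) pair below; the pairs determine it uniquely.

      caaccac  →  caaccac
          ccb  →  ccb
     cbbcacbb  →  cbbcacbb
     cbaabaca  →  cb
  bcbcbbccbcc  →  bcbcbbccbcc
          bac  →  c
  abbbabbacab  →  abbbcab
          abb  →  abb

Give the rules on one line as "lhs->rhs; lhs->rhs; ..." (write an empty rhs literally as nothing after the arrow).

  | caaccac
  | ccb
  | cbbcacbb
  | cbaabaca => cabaca => caca => cb

aca->b; ba->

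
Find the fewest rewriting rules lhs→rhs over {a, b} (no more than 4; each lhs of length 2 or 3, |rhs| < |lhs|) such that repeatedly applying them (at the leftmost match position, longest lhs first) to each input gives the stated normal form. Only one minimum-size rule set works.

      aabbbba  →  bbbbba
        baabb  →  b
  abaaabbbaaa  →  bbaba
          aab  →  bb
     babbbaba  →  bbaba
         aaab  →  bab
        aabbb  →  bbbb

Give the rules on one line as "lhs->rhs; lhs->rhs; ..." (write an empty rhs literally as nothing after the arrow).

aa->b; abb->; baa->ab

  | aabbbba => bbbbba
  | baabb => abbb => b
  | abaaabbbaaa => aababbbaaa => bbabbbaaa => bbbaaa => bbaba
  | aab => bb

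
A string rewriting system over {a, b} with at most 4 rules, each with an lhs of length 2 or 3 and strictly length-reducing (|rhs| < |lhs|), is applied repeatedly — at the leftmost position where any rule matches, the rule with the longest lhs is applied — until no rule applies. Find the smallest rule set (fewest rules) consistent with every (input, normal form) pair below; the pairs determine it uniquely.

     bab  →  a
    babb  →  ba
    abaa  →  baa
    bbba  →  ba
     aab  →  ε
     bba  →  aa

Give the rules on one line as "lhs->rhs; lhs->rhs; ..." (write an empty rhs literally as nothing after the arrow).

  | bab => bb => a
  | babb => ba
  | abaa => baa
  | bbba => aba => ba

aab->; ab->b; abb->a; bb->a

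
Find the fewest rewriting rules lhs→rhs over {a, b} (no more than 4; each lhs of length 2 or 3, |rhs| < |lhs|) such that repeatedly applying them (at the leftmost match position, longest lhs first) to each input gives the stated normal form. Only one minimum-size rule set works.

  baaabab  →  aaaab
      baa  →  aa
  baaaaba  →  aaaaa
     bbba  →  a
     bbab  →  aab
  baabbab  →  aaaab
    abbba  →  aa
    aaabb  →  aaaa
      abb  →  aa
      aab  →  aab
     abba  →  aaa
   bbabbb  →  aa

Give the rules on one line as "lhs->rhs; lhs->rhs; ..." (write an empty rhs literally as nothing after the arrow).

  | baaabab => aaabab => aaaab
  | baa => aa
  | baaaaba => aaaaba => aaaaa
  | bbba => a

ba->a; bb->a; bbb->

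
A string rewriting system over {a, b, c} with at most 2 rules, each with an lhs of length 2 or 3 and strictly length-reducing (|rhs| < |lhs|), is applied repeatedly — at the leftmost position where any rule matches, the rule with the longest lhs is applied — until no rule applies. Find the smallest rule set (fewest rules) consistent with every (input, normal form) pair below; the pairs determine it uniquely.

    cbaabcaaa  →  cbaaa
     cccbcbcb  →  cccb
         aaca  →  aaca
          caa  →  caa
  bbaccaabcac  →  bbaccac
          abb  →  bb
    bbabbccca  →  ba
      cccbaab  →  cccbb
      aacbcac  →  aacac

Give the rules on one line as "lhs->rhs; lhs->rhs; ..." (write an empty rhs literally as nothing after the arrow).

ab->b; bc->

  | cbaabcaaa => cbabcaaa => cbbcaaa => cbaaa
  | cccbcbcb => cccbcb => cccb
  | aaca
  | caa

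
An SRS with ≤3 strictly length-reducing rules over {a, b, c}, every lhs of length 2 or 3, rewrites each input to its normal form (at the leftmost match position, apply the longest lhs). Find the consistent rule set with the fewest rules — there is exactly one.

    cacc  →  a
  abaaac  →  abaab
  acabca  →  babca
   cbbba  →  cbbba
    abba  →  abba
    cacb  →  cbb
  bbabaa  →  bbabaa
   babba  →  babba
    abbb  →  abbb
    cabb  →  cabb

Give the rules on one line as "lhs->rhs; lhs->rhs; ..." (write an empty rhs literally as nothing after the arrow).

ac->b; cbc->a

  | cacc => cbc => a
  | abaaac => abaab
  | acabca => babca
  | cbbba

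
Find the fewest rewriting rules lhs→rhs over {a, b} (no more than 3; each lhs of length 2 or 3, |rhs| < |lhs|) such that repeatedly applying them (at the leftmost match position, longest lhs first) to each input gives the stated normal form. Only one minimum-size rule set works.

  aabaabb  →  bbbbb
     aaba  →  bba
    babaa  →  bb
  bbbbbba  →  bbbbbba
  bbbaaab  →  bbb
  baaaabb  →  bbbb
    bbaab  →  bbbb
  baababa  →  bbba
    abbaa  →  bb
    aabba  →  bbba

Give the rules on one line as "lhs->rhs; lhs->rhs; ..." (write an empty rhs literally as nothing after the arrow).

  | aabaabb => bbaabb => bbbbb
  | aaba => bba
  | babaa => baa => bb
  | bbbbbba

aa->b; aaa->a; ab->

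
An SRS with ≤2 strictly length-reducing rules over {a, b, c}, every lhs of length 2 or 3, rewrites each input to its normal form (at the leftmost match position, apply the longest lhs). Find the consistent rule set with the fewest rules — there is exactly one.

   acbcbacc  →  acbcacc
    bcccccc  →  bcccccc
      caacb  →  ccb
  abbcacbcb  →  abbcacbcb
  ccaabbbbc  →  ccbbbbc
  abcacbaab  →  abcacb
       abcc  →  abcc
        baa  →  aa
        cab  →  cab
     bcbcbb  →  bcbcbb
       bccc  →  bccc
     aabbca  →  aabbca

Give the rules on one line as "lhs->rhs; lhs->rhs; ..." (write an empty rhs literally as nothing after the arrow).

ba->a; caa->c

  | acbcbacc => acbcacc
  | bcccccc
  | caacb => ccb
  | abbcacbcb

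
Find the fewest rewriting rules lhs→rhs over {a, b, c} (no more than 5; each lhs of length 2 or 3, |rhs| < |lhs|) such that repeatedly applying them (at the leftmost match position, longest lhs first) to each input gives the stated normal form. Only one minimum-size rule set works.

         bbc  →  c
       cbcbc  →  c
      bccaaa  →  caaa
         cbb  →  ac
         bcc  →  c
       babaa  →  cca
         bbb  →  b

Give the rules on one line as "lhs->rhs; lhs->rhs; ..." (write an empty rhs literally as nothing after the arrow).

ba->c; bb->; bc->; cbb->ac

  | bbc => c
  | cbcbc => cbc => c
  | bccaaa => caaa
  | cbb => ac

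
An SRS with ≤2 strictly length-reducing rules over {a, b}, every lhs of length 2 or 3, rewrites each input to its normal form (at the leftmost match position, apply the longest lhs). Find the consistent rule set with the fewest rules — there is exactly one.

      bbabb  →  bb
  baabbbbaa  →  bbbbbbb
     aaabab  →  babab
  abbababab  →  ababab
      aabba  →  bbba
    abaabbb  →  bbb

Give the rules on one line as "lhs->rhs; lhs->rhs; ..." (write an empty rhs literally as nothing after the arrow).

aa->b; abb->

  | bbabb => bb
  | baabbbbaa => bbbbbbaa => bbbbbbb
  | aaabab => babab
  | abbababab => ababab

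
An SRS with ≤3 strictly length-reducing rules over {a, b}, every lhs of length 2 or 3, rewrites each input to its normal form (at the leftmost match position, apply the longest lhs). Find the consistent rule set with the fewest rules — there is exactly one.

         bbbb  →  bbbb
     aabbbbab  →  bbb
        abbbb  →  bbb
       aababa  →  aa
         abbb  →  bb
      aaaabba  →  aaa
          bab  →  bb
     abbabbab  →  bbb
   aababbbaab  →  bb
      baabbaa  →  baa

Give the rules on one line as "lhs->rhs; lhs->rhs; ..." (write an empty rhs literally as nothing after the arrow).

ab->b; aba->a; abb->b

  | bbbb
  | aabbbbab => abbbab => bbab => bbb
  | abbbb => bbb
  | aababa => aaba => aa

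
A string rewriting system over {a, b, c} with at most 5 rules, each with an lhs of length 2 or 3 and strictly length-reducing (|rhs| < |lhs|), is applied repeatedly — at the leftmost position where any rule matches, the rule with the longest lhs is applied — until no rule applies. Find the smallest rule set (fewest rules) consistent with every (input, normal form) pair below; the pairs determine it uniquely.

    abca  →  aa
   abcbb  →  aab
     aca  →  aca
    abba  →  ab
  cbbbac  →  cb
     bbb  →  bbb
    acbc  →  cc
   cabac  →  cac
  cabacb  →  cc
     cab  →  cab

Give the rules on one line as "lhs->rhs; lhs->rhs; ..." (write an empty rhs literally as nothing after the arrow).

acb->c; ba->; bc->; bcb->a

  | abca => aa
  | abcbb => aab
  | aca
  | abba => ab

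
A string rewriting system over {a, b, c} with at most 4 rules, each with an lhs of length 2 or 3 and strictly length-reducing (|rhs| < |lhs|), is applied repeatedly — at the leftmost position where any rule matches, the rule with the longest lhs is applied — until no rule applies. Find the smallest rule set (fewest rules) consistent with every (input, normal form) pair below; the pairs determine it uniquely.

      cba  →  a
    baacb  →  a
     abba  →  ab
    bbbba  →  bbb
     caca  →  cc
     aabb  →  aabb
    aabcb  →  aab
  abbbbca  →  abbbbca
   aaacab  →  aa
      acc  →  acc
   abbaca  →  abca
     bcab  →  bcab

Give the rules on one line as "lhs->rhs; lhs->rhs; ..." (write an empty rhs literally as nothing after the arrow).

aca->c; ba->; cb->

  | cba => a
  | baacb => acb => a
  | abba => ab
  | bbbba => bbb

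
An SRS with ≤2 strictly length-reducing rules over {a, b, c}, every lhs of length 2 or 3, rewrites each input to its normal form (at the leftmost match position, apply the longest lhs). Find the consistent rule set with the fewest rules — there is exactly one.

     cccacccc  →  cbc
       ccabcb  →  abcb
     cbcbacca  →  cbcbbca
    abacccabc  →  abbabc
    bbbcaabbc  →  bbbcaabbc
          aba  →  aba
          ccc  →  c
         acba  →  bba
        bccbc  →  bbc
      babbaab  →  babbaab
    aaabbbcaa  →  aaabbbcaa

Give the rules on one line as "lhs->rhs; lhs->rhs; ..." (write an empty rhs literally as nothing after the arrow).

ac->b; cc->

  | cccacccc => cacccc => cbccc => cbc
  | ccabcb => abcb
  | cbcbacca => cbcbbca
  | abacccabc => abbccabc => abbabc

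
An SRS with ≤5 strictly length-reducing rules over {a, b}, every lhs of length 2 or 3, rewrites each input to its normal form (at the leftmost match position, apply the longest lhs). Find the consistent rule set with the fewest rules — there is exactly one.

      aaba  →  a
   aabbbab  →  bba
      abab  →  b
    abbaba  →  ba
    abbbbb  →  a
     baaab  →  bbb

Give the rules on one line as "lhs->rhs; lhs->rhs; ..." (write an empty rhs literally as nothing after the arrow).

aaa->b; aab->; ab->a; aba->

  | aaba => a
  | aabbbab => bbab => bba
  | abab => b
  | abbaba => ababa => ba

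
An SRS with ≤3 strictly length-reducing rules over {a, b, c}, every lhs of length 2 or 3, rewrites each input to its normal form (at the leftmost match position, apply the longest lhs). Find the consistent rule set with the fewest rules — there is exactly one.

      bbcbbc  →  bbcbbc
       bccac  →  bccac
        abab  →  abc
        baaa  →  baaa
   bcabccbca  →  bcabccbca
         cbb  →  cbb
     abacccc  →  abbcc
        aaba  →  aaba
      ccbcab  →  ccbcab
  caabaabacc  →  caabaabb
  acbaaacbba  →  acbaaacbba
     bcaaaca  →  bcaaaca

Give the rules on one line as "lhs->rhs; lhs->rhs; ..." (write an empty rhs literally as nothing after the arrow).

  | bbcbbc
  | bccac
  | abab => abc
  | baaa

acc->b; bab->bc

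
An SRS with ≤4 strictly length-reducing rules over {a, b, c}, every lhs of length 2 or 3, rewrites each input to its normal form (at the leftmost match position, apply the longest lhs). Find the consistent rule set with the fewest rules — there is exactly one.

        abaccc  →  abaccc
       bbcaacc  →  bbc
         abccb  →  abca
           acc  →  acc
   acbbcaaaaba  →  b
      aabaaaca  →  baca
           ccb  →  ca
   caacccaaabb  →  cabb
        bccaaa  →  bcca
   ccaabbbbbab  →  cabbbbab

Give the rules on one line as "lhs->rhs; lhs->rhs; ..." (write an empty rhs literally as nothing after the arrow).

aa->; aac->aa; cb->a

  | abaccc
  | bbcaacc => bbcaac => bbcaa => bbc
  | abccb => abca
  | acc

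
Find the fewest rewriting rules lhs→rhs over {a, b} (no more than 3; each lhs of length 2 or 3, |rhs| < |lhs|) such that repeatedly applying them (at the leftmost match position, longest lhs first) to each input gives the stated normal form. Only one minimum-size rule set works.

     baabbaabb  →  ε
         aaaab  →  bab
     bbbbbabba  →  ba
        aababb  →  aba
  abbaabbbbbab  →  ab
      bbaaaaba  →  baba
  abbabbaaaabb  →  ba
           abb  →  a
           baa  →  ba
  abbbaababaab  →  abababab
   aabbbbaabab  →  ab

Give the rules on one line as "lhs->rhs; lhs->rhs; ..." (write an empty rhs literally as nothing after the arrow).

aa->a; aaa->b; bb->

  | baabbaabb => babbaabb => baaabb => bbbb => bb => ε
  | aaaab => bab
  | bbbbbabba => bbbabba => babba => baa => ba
  | aababb => ababb => aba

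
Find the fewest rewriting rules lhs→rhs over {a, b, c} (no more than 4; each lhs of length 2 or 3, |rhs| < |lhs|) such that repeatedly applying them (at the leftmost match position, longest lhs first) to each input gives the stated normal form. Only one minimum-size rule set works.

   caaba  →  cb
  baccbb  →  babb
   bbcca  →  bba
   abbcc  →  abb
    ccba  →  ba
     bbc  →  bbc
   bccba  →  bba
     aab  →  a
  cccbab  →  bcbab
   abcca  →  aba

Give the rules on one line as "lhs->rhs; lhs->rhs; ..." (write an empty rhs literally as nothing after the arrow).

  | caaba => caa => cb
  | baccbb => babb
  | bbcca => bba
  | abbcc => abb

aa->b; aab->a; cc->; ccc->bc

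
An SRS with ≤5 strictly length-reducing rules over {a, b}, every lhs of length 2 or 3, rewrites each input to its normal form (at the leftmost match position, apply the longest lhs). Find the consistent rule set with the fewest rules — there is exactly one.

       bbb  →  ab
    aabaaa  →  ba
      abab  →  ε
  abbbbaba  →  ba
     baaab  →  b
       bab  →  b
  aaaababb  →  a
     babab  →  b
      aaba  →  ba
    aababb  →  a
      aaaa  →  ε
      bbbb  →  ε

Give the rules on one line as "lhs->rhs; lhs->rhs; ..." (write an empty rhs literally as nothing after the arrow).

aa->; aba->ab; bab->b; bb->a

  | bbb => ab
  | aabaaa => baaa => ba
  | abab => abb => aa => ε
  | abbbbaba => aabbaba => bbaba => aaba => ba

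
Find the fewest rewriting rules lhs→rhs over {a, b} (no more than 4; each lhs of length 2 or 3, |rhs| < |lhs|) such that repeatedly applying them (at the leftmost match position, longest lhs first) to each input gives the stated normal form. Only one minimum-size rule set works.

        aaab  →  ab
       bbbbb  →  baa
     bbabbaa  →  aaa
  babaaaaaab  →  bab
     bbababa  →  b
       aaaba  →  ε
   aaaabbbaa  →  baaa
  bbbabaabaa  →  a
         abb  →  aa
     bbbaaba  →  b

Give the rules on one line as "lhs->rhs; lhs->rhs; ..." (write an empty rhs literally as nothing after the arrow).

aab->b; aba->; bb->a; bbb->ba

  | aaab => ab
  | bbbbb => babb => baa
  | bbabbaa => aabbaa => bbaa => aaa
  | babaaaaaab => baaaaab => baaab => bab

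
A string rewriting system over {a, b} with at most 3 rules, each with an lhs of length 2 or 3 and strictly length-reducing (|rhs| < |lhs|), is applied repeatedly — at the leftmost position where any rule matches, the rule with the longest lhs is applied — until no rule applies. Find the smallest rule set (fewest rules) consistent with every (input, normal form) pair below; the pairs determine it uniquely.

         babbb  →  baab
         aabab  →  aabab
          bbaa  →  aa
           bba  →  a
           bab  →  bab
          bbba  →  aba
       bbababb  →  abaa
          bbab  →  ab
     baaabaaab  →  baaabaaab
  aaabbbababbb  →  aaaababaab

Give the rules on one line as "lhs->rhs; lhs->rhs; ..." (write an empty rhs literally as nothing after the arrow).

  | babbb => baab
  | aabab
  | bbaa => aa
  | bba => a

bb->a; bba->a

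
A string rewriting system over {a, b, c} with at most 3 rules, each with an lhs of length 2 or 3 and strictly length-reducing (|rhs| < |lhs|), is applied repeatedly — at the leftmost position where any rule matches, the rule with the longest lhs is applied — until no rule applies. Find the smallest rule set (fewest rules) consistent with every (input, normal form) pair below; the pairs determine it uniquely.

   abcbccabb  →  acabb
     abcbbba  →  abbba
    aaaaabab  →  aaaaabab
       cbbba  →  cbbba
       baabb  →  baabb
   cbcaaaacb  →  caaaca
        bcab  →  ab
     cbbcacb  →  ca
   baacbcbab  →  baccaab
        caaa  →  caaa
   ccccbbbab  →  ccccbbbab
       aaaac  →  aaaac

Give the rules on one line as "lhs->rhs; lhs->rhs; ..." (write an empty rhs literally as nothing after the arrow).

  | abcbccabb => abccabb => acabb
  | abcbbba => abbba
  | aaaaabab
  | cbbba

acb->ca; bc->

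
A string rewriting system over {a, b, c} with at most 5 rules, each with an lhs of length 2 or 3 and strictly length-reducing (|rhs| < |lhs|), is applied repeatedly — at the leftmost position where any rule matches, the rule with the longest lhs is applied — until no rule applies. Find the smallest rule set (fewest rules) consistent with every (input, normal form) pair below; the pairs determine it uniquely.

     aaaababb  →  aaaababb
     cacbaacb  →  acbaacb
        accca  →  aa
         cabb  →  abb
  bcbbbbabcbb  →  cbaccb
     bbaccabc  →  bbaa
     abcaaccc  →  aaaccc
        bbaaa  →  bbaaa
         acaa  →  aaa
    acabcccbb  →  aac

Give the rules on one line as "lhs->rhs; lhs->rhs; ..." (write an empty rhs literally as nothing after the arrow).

  | aaaababb
  | cacbaacb => acbaacb
  | accca => acca => aca => aa
  | cabb => abb

bc->; bcb->cc; ca->a; cbb->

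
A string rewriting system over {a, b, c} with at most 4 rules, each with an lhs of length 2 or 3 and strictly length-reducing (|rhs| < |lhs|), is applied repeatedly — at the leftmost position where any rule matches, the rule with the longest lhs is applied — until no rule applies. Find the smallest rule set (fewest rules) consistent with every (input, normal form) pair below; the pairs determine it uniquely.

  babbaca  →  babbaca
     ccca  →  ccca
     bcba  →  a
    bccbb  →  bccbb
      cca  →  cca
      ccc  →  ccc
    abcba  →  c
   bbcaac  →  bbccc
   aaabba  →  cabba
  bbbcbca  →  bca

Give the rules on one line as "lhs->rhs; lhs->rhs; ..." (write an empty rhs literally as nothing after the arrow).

aa->c; bbb->bb; bcb->

  | babbaca
  | ccca
  | bcba => a
  | bccbb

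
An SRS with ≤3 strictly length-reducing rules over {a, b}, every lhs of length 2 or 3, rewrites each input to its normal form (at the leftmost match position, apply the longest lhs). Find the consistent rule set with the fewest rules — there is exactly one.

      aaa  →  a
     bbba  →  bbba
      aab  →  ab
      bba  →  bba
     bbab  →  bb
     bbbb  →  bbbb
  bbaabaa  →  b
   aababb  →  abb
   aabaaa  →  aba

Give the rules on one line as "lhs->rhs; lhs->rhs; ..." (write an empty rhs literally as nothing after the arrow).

aa->a; baa->ab; bab->b

  | aaa => aa => a
  | bbba
  | aab => ab
  | bba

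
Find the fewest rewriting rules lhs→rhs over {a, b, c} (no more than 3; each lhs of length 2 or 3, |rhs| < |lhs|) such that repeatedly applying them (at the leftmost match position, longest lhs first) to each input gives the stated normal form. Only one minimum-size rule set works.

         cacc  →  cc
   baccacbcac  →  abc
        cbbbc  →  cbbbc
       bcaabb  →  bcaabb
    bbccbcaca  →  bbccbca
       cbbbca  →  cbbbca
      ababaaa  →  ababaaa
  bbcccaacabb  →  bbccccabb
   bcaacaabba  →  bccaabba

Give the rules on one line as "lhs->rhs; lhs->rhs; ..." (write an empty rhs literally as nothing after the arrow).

aac->c; ac->; bcb->ab

  | cacc => cc
  | baccacbcac => bcacbcac => bcbcac => abcac => abc
  | cbbbc
  | bcaabb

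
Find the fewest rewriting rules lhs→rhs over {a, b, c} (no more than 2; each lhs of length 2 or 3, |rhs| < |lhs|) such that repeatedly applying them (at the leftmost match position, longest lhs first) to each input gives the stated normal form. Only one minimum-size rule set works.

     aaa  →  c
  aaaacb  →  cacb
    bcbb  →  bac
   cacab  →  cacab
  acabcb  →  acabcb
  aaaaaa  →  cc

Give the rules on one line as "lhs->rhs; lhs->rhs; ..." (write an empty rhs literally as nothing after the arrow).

  | aaa => c
  | aaaacb => cacb
  | bcbb => bac
  | cacab

aaa->c; cbb->ac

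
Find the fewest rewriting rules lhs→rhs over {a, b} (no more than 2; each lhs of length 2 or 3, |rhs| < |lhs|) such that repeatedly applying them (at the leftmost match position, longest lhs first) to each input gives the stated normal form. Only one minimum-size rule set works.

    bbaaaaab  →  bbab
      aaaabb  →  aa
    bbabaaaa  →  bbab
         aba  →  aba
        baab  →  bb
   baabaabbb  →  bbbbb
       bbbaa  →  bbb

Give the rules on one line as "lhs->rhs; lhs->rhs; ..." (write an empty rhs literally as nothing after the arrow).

  | bbaaaaab => bbaaab => bbab
  | aaaabb => aaab => aa
  | bbabaaaa => bbabaa => bbab
  | aba

aab->a; baa->b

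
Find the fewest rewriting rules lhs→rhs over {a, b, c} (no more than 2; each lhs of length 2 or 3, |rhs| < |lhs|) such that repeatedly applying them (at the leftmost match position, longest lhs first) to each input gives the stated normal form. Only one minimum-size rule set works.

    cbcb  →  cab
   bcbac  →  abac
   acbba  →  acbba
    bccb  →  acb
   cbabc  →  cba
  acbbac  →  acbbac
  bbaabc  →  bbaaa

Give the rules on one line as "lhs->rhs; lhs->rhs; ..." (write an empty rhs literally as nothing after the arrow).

  | cbcb => cab
  | bcbac => abac
  | acbba
  | bccb => acb

bab->bb; bc->a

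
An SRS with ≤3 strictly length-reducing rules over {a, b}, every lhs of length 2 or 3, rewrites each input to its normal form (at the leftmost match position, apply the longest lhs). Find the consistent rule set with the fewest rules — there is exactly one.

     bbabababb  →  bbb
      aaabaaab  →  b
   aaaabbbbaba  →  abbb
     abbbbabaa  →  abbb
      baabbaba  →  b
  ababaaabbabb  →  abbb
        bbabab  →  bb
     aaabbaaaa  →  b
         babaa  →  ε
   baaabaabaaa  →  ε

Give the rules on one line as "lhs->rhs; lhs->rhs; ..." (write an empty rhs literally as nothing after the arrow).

aaa->; ba->; baa->ba

  | bbabababb => bbababb => bbabb => bbb
  | aaabaaab => baaab => baab => bab => b
  | aaaabbbbaba => abbbbaba => abbbba => abbb
  | abbbbabaa => abbbbaa => abbbba => abbb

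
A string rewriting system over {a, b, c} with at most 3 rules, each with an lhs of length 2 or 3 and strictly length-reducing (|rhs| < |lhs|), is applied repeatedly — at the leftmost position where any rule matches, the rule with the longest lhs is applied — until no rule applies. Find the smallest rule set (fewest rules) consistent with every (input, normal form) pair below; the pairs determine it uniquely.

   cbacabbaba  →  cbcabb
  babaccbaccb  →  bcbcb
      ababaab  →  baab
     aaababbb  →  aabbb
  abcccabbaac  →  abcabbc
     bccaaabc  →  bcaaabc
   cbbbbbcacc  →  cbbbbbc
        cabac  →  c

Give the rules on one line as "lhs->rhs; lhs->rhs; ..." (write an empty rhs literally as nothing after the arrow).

  | cbacabbaba => cbcabbaba => cbcabb
  | babaccbaccb => bccbaccb => bcbaccb => bcbccb => bcbcb
  | ababaab => baab
  | aaababbb => aabbb

aba->; ac->c; cc->c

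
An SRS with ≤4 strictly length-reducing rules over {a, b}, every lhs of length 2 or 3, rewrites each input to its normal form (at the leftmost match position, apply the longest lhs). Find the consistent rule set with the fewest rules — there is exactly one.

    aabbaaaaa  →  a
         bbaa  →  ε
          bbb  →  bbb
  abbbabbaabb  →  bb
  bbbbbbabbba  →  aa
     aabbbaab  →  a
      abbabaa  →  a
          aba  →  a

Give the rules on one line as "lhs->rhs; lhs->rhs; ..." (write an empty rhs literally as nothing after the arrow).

aaa->a; abb->bb; ba->; bab->aa

  | aabbaaaaa => abbaaaaa => bbaaaaa => baaaa => aaa => a
  | bbaa => ba => ε
  | bbb
  | abbbabbaabb => bbbabbaabb => bbaabaabb => babaabb => aaaabb => aabb => abb => bb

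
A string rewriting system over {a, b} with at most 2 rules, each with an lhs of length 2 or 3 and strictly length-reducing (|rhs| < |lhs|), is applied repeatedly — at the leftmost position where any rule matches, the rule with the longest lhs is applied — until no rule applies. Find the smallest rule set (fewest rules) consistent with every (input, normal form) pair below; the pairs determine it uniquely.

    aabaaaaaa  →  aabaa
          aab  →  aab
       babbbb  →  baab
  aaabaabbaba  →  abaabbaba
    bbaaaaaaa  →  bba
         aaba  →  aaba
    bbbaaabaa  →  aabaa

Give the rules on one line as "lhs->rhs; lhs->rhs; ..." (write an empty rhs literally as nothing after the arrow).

  | aabaaaaaa => aabaaaa => aabaa
  | aab
  | babbbb => baab
  | aaabaabbaba => abaabbaba

aaa->a; bbb->a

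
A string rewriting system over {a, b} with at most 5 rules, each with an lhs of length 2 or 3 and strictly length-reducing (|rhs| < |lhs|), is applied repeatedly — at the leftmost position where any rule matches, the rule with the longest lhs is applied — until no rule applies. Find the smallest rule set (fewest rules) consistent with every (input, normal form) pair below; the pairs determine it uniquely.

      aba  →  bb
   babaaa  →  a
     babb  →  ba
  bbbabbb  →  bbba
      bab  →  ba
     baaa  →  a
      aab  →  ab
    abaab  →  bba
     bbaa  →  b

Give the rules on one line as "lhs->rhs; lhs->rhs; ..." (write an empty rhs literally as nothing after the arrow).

  | aba => bb
  | babaaa => baaaa => aa => a
  | babb => bab => ba
  | bbbabbb => bbbabb => bbbab => bbba

aa->a; aba->bb; baa->; bab->ba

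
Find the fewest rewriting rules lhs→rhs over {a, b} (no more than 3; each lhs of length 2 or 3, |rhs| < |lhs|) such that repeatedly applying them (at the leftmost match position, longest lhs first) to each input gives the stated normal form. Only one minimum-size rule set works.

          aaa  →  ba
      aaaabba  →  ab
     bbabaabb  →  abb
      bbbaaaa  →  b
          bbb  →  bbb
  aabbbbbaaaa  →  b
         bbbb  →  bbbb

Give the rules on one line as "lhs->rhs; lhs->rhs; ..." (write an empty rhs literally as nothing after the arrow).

  | aaa => ba
  | aaaabba => baabba => bba => ab
  | bbabaabb => abbaabb => aababb => abb
  | bbbaaaa => babaaa => babba => baab => b

aa->b; aab->; bba->ab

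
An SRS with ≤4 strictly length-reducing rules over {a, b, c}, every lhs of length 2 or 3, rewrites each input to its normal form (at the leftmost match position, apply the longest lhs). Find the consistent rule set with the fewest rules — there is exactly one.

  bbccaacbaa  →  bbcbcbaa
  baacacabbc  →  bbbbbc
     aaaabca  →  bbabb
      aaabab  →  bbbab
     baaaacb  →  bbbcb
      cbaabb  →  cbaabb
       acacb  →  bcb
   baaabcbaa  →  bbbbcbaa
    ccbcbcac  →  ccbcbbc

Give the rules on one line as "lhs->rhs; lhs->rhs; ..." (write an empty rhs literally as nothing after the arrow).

  | bbccaacbaa => bbcbacbaa => bbcbcbaa
  | baacacabbc => bacacabbc => bcacabbc => bbcabbc => bbbbbc
  | aaaabca => bbabca => bbabb
  | aaabab => bbbab

aaa->bb; ac->c; ca->b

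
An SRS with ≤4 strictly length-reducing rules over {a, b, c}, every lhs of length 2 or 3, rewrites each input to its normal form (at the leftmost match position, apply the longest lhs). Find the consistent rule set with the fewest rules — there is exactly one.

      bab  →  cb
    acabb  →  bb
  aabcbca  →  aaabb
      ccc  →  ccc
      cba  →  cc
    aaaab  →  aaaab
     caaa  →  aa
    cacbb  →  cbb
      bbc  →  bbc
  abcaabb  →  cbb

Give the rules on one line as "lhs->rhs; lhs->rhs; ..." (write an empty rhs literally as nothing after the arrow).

ac->c; ba->c; bca->ab; ca->

  | bab => cb
  | acabb => cabb => bb
  | aabcbca => aabcab => aaabb
  | ccc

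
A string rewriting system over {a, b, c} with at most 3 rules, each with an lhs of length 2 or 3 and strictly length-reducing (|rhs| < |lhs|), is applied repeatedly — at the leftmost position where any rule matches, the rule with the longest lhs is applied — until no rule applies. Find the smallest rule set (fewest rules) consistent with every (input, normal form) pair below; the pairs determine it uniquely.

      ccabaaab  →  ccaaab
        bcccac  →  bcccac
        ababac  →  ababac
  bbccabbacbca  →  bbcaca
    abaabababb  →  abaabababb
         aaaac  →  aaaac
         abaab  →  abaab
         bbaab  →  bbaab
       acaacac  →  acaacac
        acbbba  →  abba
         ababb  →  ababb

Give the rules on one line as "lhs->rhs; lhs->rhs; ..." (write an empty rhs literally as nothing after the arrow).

cab->c; cb->

  | ccabaaab => ccaaab
  | bcccac
  | ababac
  | bbccabbacbca => bbccbacbca => bbcacbca => bbcaca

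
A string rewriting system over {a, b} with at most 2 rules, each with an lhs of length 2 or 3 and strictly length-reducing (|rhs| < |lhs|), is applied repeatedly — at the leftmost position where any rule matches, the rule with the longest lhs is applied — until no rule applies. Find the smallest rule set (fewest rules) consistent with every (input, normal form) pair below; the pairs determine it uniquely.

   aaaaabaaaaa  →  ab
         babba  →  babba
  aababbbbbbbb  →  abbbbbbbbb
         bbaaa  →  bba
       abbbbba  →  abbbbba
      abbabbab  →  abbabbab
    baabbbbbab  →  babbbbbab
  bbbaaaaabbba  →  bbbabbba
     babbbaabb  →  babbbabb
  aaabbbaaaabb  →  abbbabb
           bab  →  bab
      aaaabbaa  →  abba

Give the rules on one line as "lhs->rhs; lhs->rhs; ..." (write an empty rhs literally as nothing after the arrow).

  | aaaaabaaaaa => aaaabaaaaa => aaabaaaaa => aabaaaaa => abaaaaa => abaaaa => abaaa => abaa => aba => ab
  | babba
  | aababbbbbbbb => ababbbbbbbb => abbbbbbbbb
  | bbaaa => bbaa => bba

aa->a; aba->ab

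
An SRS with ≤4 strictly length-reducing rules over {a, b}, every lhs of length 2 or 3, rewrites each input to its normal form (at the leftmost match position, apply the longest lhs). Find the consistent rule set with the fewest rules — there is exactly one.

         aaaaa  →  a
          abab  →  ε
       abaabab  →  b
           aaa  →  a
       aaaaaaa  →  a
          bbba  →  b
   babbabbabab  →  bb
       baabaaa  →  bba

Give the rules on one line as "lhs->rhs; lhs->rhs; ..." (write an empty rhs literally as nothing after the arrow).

aa->; ab->; bbb->ba

  | aaaaa => aaa => a
  | abab => ab => ε
  | abaabab => aabab => bab => b
  | aaa => a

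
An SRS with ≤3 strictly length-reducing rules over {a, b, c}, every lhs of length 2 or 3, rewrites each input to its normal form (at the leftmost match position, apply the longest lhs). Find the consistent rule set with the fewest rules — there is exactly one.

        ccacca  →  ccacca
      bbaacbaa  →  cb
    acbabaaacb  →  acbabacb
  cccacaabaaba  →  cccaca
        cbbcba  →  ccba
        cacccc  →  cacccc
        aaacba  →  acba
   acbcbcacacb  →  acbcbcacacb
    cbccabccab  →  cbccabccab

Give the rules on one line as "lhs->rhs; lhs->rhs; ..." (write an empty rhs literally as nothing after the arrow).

aa->; bb->

  | ccacca
  | bbaacbaa => aacbaa => cbaa => cb
  | acbabaaacb => acbabacb
  | cccacaabaaba => cccacbaaba => cccacbba => cccaca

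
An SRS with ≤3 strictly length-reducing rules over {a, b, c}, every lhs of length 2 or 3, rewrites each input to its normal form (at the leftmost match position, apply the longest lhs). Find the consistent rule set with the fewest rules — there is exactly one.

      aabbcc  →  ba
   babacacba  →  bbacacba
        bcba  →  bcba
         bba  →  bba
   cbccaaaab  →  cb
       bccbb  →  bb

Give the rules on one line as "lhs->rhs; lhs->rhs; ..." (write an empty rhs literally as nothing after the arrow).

  | aabbcc => abbcc => bbcc => ba
  | babacacba => bbacacba
  | bcba
  | bba

ab->b; bcc->a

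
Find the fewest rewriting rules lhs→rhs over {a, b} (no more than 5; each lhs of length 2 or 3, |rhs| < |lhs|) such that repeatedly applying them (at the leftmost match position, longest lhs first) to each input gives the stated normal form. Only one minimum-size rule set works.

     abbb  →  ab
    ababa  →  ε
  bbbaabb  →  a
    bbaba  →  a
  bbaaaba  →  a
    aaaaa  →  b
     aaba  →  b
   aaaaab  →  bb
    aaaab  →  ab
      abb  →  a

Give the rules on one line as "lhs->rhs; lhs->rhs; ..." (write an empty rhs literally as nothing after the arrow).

  | abbb => ab
  | ababa => aaa => ba => ε
  | bbbaabb => bbabb => bab => a
  | bbaba => baa => a

aa->b; abb->a; ba->; bab->a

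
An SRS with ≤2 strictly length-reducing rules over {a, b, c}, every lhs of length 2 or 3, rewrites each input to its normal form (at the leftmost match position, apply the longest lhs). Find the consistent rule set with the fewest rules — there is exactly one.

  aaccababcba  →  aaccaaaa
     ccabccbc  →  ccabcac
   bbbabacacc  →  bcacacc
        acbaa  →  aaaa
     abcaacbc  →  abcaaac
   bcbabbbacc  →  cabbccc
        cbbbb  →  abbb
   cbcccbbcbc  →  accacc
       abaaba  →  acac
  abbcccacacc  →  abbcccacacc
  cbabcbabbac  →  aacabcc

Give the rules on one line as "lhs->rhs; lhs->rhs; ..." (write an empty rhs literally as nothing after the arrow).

  | aaccababcba => aaccacbcba => aaccaacba => aaccaaaa
  | ccabccbc => ccabcac
  | bbbabacacc => bbcbacacc => bbaacacc => bcacacc
  | acbaa => aaaa

ba->c; cb->a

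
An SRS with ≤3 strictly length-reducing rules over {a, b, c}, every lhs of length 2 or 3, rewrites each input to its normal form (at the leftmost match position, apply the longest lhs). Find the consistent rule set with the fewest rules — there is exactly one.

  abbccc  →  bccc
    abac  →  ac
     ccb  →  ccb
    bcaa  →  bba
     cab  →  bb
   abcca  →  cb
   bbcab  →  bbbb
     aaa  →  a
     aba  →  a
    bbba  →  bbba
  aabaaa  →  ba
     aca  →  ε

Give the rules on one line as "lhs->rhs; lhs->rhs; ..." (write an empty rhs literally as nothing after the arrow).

aa->; ab->; ca->b

  | abbccc => bccc
  | abac => ac
  | ccb
  | bcaa => bba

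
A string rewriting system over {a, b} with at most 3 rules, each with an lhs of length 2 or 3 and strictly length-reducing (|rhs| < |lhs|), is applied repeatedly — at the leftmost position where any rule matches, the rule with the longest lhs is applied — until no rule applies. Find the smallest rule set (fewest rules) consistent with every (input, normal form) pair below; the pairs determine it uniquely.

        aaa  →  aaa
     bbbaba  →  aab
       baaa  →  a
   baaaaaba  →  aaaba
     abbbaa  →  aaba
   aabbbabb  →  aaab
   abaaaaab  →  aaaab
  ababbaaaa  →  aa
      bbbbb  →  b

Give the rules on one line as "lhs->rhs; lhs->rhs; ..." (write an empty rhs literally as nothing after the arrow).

  | aaa
  | bbbaba => bbaba => abba => aab
  | baaa => a
  | baaaaaba => aaaba

baa->; bb->b; bba->ab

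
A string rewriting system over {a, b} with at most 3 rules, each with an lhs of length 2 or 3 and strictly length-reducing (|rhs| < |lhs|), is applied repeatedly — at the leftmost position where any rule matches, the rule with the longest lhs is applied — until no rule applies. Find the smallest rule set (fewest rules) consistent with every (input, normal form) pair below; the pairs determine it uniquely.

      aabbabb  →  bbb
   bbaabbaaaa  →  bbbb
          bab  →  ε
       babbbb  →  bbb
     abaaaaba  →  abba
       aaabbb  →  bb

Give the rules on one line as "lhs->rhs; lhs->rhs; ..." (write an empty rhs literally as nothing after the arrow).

aa->b; baa->b; bab->

  | aabbabb => bbbabb => bbb
  | bbaabbaaaa => bbbbaaaa => bbbbaa => bbbb
  | bab => ε
  | babbbb => bbb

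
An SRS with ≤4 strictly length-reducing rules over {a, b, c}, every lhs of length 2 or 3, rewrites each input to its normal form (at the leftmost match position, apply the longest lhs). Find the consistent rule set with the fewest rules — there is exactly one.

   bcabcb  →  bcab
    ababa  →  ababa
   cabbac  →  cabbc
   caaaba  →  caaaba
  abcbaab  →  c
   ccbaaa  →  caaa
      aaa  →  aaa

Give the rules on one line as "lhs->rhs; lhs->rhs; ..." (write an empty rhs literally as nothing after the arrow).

  | bcabcb => bcab
  | ababa
  | cabbac => cabbc
  | caaaba

ac->c; baa->cc; cb->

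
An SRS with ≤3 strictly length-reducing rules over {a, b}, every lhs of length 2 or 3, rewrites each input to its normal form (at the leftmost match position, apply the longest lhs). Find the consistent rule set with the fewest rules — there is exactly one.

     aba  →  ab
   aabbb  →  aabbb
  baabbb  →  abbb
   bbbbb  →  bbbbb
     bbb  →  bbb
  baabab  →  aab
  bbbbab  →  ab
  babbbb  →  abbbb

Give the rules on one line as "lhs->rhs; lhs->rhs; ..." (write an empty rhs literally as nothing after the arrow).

ba->b; bab->ab

  | aba => ab
  | aabbb
  | baabbb => babbb => abbb
  | bbbbb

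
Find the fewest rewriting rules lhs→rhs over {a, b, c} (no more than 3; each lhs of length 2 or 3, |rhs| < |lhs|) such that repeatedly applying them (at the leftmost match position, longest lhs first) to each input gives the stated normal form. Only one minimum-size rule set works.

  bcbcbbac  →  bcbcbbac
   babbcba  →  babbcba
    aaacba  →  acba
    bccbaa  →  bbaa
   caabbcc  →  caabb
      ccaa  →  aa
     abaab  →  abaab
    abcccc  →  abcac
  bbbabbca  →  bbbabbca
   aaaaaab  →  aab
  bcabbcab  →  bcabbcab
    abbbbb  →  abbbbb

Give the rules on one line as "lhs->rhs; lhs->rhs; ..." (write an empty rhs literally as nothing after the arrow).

aaa->a; cc->; ccc->ca

  | bcbcbbac
  | babbcba
  | aaacba => acba
  | bccbaa => bbaa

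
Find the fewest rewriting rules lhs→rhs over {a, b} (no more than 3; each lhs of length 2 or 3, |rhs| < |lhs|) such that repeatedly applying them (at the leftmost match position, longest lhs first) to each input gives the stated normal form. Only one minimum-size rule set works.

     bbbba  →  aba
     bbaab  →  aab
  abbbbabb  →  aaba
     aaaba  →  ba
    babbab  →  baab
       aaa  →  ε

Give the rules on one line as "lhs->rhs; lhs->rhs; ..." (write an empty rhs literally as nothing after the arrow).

aaa->; bb->; bbb->a

  | bbbba => aba
  | bbaab => aab
  | abbbbabb => aababb => aaba
  | aaaba => ba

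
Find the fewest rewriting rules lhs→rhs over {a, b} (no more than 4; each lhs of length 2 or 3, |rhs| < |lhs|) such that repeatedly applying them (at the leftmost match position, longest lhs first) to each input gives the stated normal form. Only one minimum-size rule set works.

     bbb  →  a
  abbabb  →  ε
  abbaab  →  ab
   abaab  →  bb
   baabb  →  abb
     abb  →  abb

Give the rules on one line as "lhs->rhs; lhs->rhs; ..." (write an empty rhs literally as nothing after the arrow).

aa->; aab->bb; ba->; bbb->a

  | bbb => a
  | abbabb => abbb => aa => ε
  | abbaab => abab => ab
  | abaab => aab => bb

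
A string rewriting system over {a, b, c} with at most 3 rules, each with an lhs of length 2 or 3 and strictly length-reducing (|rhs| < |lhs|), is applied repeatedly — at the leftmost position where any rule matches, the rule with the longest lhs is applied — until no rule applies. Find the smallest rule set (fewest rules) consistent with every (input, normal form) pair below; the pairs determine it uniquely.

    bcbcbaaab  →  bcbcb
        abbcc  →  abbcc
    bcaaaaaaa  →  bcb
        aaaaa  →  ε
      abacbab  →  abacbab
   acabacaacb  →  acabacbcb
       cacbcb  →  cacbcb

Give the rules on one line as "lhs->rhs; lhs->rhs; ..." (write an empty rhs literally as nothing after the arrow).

  | bcbcbaaab => bcbcbbab => bcbcb
  | abbcc
  | bcaaaaaaa => bcbaaaaa => bcbbaaa => bcaa => bcb
  | aaaaa => baaa => bba => ε

aa->b; bba->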